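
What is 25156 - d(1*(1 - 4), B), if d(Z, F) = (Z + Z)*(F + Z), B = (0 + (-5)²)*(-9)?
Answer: 23788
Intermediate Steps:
B = -225 (B = (0 + 25)*(-9) = 25*(-9) = -225)
d(Z, F) = 2*Z*(F + Z) (d(Z, F) = (2*Z)*(F + Z) = 2*Z*(F + Z))
25156 - d(1*(1 - 4), B) = 25156 - 2*1*(1 - 4)*(-225 + 1*(1 - 4)) = 25156 - 2*1*(-3)*(-225 + 1*(-3)) = 25156 - 2*(-3)*(-225 - 3) = 25156 - 2*(-3)*(-228) = 25156 - 1*1368 = 25156 - 1368 = 23788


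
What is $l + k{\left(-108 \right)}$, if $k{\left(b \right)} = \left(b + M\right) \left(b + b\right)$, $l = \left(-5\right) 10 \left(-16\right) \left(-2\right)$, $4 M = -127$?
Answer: $28586$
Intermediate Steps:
$M = - \frac{127}{4}$ ($M = \frac{1}{4} \left(-127\right) = - \frac{127}{4} \approx -31.75$)
$l = -1600$ ($l = \left(-50\right) \left(-16\right) \left(-2\right) = 800 \left(-2\right) = -1600$)
$k{\left(b \right)} = 2 b \left(- \frac{127}{4} + b\right)$ ($k{\left(b \right)} = \left(b - \frac{127}{4}\right) \left(b + b\right) = \left(- \frac{127}{4} + b\right) 2 b = 2 b \left(- \frac{127}{4} + b\right)$)
$l + k{\left(-108 \right)} = -1600 + \frac{1}{2} \left(-108\right) \left(-127 + 4 \left(-108\right)\right) = -1600 + \frac{1}{2} \left(-108\right) \left(-127 - 432\right) = -1600 + \frac{1}{2} \left(-108\right) \left(-559\right) = -1600 + 30186 = 28586$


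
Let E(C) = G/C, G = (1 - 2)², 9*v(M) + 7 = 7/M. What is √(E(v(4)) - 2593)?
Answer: I*√127141/7 ≈ 50.938*I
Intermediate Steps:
v(M) = -7/9 + 7/(9*M) (v(M) = -7/9 + (7/M)/9 = -7/9 + 7/(9*M))
G = 1 (G = (-1)² = 1)
E(C) = 1/C
√(E(v(4)) - 2593) = √(1/((7/9)*(1 - 1*4)/4) - 2593) = √(1/((7/9)*(¼)*(1 - 4)) - 2593) = √(1/((7/9)*(¼)*(-3)) - 2593) = √(1/(-7/12) - 2593) = √(-12/7 - 2593) = √(-18163/7) = I*√127141/7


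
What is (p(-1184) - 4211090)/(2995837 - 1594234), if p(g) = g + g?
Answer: -45306/15071 ≈ -3.0062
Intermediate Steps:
p(g) = 2*g
(p(-1184) - 4211090)/(2995837 - 1594234) = (2*(-1184) - 4211090)/(2995837 - 1594234) = (-2368 - 4211090)/1401603 = -4213458*1/1401603 = -45306/15071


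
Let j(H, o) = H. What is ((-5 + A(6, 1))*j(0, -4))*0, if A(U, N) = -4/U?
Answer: 0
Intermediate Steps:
((-5 + A(6, 1))*j(0, -4))*0 = ((-5 - 4/6)*0)*0 = ((-5 - 4*⅙)*0)*0 = ((-5 - ⅔)*0)*0 = -17/3*0*0 = 0*0 = 0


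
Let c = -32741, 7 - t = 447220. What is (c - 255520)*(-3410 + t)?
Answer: 129897036603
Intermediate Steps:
t = -447213 (t = 7 - 1*447220 = 7 - 447220 = -447213)
(c - 255520)*(-3410 + t) = (-32741 - 255520)*(-3410 - 447213) = -288261*(-450623) = 129897036603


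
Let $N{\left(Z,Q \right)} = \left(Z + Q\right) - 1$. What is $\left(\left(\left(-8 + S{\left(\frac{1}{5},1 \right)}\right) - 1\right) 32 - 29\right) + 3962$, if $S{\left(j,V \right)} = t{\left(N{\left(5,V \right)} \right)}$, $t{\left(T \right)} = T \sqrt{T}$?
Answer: $3645 + 160 \sqrt{5} \approx 4002.8$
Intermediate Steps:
$N{\left(Z,Q \right)} = -1 + Q + Z$ ($N{\left(Z,Q \right)} = \left(Q + Z\right) - 1 = -1 + Q + Z$)
$t{\left(T \right)} = T^{\frac{3}{2}}$
$S{\left(j,V \right)} = \left(4 + V\right)^{\frac{3}{2}}$ ($S{\left(j,V \right)} = \left(-1 + V + 5\right)^{\frac{3}{2}} = \left(4 + V\right)^{\frac{3}{2}}$)
$\left(\left(\left(-8 + S{\left(\frac{1}{5},1 \right)}\right) - 1\right) 32 - 29\right) + 3962 = \left(\left(\left(-8 + \left(4 + 1\right)^{\frac{3}{2}}\right) - 1\right) 32 - 29\right) + 3962 = \left(\left(\left(-8 + 5^{\frac{3}{2}}\right) - 1\right) 32 - 29\right) + 3962 = \left(\left(\left(-8 + 5 \sqrt{5}\right) - 1\right) 32 - 29\right) + 3962 = \left(\left(-9 + 5 \sqrt{5}\right) 32 - 29\right) + 3962 = \left(\left(-288 + 160 \sqrt{5}\right) - 29\right) + 3962 = \left(-317 + 160 \sqrt{5}\right) + 3962 = 3645 + 160 \sqrt{5}$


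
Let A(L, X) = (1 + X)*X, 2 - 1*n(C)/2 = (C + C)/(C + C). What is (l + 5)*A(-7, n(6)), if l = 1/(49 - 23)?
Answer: 393/13 ≈ 30.231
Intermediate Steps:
n(C) = 2 (n(C) = 4 - 2*(C + C)/(C + C) = 4 - 2*2*C/(2*C) = 4 - 2*2*C*1/(2*C) = 4 - 2*1 = 4 - 2 = 2)
A(L, X) = X*(1 + X)
l = 1/26 ≈ 0.038462
(l + 5)*A(-7, n(6)) = (1/26 + 5)*(2*(1 + 2)) = 131*(2*3)/26 = (131/26)*6 = 393/13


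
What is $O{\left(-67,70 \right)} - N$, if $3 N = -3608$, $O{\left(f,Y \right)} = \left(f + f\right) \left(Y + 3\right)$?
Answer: $- \frac{25738}{3} \approx -8579.3$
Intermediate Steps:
$O{\left(f,Y \right)} = 2 f \left(3 + Y\right)$
$N = - \frac{3608}{3}$ ($N = \frac{1}{3} \left(-3608\right) = - \frac{3608}{3} \approx -1202.7$)
$O{\left(-67,70 \right)} - N = 2 \left(-67\right) \left(3 + 70\right) - - \frac{3608}{3} = 2 \left(-67\right) 73 + \frac{3608}{3} = -9782 + \frac{3608}{3} = - \frac{25738}{3}$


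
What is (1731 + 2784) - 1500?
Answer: 3015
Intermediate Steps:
(1731 + 2784) - 1500 = 4515 - 1500 = 3015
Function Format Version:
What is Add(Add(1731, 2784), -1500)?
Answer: 3015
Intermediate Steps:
Add(Add(1731, 2784), -1500) = Add(4515, -1500) = 3015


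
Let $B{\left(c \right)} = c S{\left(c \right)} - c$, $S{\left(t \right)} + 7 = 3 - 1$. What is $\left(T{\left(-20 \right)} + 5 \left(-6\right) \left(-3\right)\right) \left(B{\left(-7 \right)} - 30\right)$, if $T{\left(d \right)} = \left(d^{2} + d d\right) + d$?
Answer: $10440$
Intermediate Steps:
$S{\left(t \right)} = -5$ ($S{\left(t \right)} = -7 + \left(3 - 1\right) = -7 + 2 = -5$)
$T{\left(d \right)} = d + 2 d^{2}$ ($T{\left(d \right)} = \left(d^{2} + d^{2}\right) + d = 2 d^{2} + d = d + 2 d^{2}$)
$B{\left(c \right)} = - 6 c$ ($B{\left(c \right)} = c \left(-5\right) - c = - 5 c - c = - 6 c$)
$\left(T{\left(-20 \right)} + 5 \left(-6\right) \left(-3\right)\right) \left(B{\left(-7 \right)} - 30\right) = \left(- 20 \left(1 + 2 \left(-20\right)\right) + 5 \left(-6\right) \left(-3\right)\right) \left(\left(-6\right) \left(-7\right) - 30\right) = \left(- 20 \left(1 - 40\right) - -90\right) \left(42 - 30\right) = \left(\left(-20\right) \left(-39\right) + 90\right) 12 = \left(780 + 90\right) 12 = 870 \cdot 12 = 10440$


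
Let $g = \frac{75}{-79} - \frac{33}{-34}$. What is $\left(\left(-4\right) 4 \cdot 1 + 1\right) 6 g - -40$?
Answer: $\frac{51155}{1343} \approx 38.09$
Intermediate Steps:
$g = \frac{57}{2686}$ ($g = 75 \left(- \frac{1}{79}\right) - - \frac{33}{34} = - \frac{75}{79} + \frac{33}{34} = \frac{57}{2686} \approx 0.021221$)
$\left(\left(-4\right) 4 \cdot 1 + 1\right) 6 g - -40 = \left(\left(-4\right) 4 \cdot 1 + 1\right) 6 \cdot \frac{57}{2686} - -40 = \left(\left(-16\right) 1 + 1\right) 6 \cdot \frac{57}{2686} + 40 = \left(-16 + 1\right) 6 \cdot \frac{57}{2686} + 40 = \left(-15\right) 6 \cdot \frac{57}{2686} + 40 = \left(-90\right) \frac{57}{2686} + 40 = - \frac{2565}{1343} + 40 = \frac{51155}{1343}$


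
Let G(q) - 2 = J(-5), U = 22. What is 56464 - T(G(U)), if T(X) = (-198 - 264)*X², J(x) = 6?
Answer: 86032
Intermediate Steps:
G(q) = 8 (G(q) = 2 + 6 = 8)
T(X) = -462*X²
56464 - T(G(U)) = 56464 - (-462)*8² = 56464 - (-462)*64 = 56464 - 1*(-29568) = 56464 + 29568 = 86032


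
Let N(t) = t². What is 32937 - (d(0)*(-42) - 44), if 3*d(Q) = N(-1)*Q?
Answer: 32981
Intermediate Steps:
d(Q) = Q/3 (d(Q) = ((-1)²*Q)/3 = (1*Q)/3 = Q/3)
32937 - (d(0)*(-42) - 44) = 32937 - (((⅓)*0)*(-42) - 44) = 32937 - (0*(-42) - 44) = 32937 - (0 - 44) = 32937 - 1*(-44) = 32937 + 44 = 32981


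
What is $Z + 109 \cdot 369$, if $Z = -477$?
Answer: $39744$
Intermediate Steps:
$Z + 109 \cdot 369 = -477 + 109 \cdot 369 = -477 + 40221 = 39744$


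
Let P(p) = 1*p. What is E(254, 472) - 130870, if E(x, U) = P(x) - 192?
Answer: -130808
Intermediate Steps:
P(p) = p
E(x, U) = -192 + x (E(x, U) = x - 192 = -192 + x)
E(254, 472) - 130870 = (-192 + 254) - 130870 = 62 - 130870 = -130808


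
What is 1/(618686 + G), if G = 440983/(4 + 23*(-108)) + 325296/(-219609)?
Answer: 60514480/37428611509977 ≈ 1.6168e-6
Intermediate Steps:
G = -10850063303/60514480 (G = 440983/(4 - 2484) + 325296*(-1/219609) = 440983/(-2480) - 36144/24401 = 440983*(-1/2480) - 36144/24401 = -440983/2480 - 36144/24401 = -10850063303/60514480 ≈ -179.30)
1/(618686 + G) = 1/(618686 - 10850063303/60514480) = 1/(37428611509977/60514480) = 60514480/37428611509977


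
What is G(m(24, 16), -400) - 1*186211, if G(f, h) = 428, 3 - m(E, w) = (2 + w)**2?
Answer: -185783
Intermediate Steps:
m(E, w) = 3 - (2 + w)**2
G(m(24, 16), -400) - 1*186211 = 428 - 1*186211 = 428 - 186211 = -185783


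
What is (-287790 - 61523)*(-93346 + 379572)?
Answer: -99982462738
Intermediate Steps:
(-287790 - 61523)*(-93346 + 379572) = -349313*286226 = -99982462738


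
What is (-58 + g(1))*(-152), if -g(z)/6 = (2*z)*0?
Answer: 8816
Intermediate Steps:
g(z) = 0 (g(z) = -6*2*z*0 = -6*0 = 0)
(-58 + g(1))*(-152) = (-58 + 0)*(-152) = -58*(-152) = 8816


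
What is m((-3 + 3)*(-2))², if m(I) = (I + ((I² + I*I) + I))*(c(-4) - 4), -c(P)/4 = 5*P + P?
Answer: 0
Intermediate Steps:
c(P) = -24*P (c(P) = -4*(5*P + P) = -24*P)
m(I) = 184*I + 184*I² (m(I) = (I + ((I² + I*I) + I))*(-24*(-4) - 4) = (I + ((I² + I²) + I))*(96 - 4) = (I + (2*I² + I))*92 = (I + (I + 2*I²))*92 = (2*I + 2*I²)*92 = 184*I + 184*I²)
m((-3 + 3)*(-2))² = (184*((-3 + 3)*(-2))*(1 + (-3 + 3)*(-2)))² = (184*(0*(-2))*(1 + 0*(-2)))² = (184*0*(1 + 0))² = (184*0*1)² = 0² = 0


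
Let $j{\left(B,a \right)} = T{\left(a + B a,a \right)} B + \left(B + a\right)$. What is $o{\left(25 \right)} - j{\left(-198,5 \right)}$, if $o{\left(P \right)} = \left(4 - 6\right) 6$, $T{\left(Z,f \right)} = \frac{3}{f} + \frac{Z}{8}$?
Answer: $- \frac{481579}{20} \approx -24079.0$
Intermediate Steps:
$T{\left(Z,f \right)} = \frac{3}{f} + \frac{Z}{8}$ ($T{\left(Z,f \right)} = \frac{3}{f} + Z \frac{1}{8} = \frac{3}{f} + \frac{Z}{8}$)
$o{\left(P \right)} = -12$ ($o{\left(P \right)} = \left(-2\right) 6 = -12$)
$j{\left(B,a \right)} = B + a + B \left(\frac{3}{a} + \frac{a}{8} + \frac{B a}{8}\right)$ ($j{\left(B,a \right)} = \left(\frac{3}{a} + \frac{a + B a}{8}\right) B + \left(B + a\right) = \left(\frac{3}{a} + \left(\frac{a}{8} + \frac{B a}{8}\right)\right) B + \left(B + a\right) = \left(\frac{3}{a} + \frac{a}{8} + \frac{B a}{8}\right) B + \left(B + a\right) = B \left(\frac{3}{a} + \frac{a}{8} + \frac{B a}{8}\right) + \left(B + a\right) = B + a + B \left(\frac{3}{a} + \frac{a}{8} + \frac{B a}{8}\right)$)
$o{\left(25 \right)} - j{\left(-198,5 \right)} = -12 - \frac{5 \left(-198 + 5\right) + \frac{1}{8} \left(-198\right) \left(24 + 5^{2} \left(1 - 198\right)\right)}{5} = -12 - \frac{5 \left(-193\right) + \frac{1}{8} \left(-198\right) \left(24 + 25 \left(-197\right)\right)}{5} = -12 - \frac{-965 + \frac{1}{8} \left(-198\right) \left(24 - 4925\right)}{5} = -12 - \frac{-965 + \frac{1}{8} \left(-198\right) \left(-4901\right)}{5} = -12 - \frac{-965 + \frac{485199}{4}}{5} = -12 - \frac{1}{5} \cdot \frac{481339}{4} = -12 - \frac{481339}{20} = - \frac{481579}{20}$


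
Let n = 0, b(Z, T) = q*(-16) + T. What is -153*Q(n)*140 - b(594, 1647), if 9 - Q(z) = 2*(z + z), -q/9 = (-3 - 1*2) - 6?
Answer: -192843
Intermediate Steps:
q = 99 (q = -9*((-3 - 1*2) - 6) = -9*((-3 - 2) - 6) = -9*(-5 - 6) = -9*(-11) = 99)
b(Z, T) = -1584 + T (b(Z, T) = 99*(-16) + T = -1584 + T)
Q(z) = 9 - 4*z (Q(z) = 9 - 2*(z + z) = 9 - 2*2*z = 9 - 4*z)
-153*Q(n)*140 - b(594, 1647) = -153*(9 - 4*0)*140 - (-1584 + 1647) = -153*(9 + 0)*140 - 1*63 = -153*9*140 - 63 = -1377*140 - 63 = -192780 - 63 = -192843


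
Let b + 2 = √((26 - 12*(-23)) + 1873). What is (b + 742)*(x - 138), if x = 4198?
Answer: 3004400 + 20300*√87 ≈ 3.1937e+6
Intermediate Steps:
b = -2 + 5*√87 (b = -2 + √((26 - 12*(-23)) + 1873) = -2 + √((26 + 276) + 1873) = -2 + √(302 + 1873) = -2 + √2175 = -2 + 5*√87 ≈ 44.637)
(b + 742)*(x - 138) = ((-2 + 5*√87) + 742)*(4198 - 138) = (740 + 5*√87)*4060 = 3004400 + 20300*√87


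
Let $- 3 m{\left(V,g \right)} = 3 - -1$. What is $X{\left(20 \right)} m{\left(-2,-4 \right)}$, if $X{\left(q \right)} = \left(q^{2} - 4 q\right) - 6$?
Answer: $- \frac{1256}{3} \approx -418.67$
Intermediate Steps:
$m{\left(V,g \right)} = - \frac{4}{3}$ ($m{\left(V,g \right)} = - \frac{3 - -1}{3} = - \frac{3 + 1}{3} = \left(- \frac{1}{3}\right) 4 = - \frac{4}{3}$)
$X{\left(q \right)} = -6 + q^{2} - 4 q$
$X{\left(20 \right)} m{\left(-2,-4 \right)} = \left(-6 + 20^{2} - 80\right) \left(- \frac{4}{3}\right) = \left(-6 + 400 - 80\right) \left(- \frac{4}{3}\right) = 314 \left(- \frac{4}{3}\right) = - \frac{1256}{3}$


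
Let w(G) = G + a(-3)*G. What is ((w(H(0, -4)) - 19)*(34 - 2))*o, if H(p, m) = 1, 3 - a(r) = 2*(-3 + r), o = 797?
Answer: -76512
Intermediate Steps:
a(r) = 9 - 2*r (a(r) = 3 - 2*(-3 + r) = 3 - (-6 + 2*r) = 3 + (6 - 2*r) = 9 - 2*r)
w(G) = 16*G (w(G) = G + (9 - 2*(-3))*G = G + (9 + 6)*G = G + 15*G = 16*G)
((w(H(0, -4)) - 19)*(34 - 2))*o = ((16*1 - 19)*(34 - 2))*797 = ((16 - 19)*32)*797 = -3*32*797 = -96*797 = -76512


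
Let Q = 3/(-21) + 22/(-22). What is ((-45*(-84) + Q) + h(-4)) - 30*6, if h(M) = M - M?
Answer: 25192/7 ≈ 3598.9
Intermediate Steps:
h(M) = 0
Q = -8/7 (Q = 3*(-1/21) + 22*(-1/22) = -⅐ - 1 = -8/7 ≈ -1.1429)
((-45*(-84) + Q) + h(-4)) - 30*6 = ((-45*(-84) - 8/7) + 0) - 30*6 = ((3780 - 8/7) + 0) - 180 = (26452/7 + 0) - 180 = 26452/7 - 180 = 25192/7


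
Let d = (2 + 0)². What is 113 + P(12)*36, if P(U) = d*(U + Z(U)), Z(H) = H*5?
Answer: 10481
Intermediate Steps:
Z(H) = 5*H
d = 4 (d = 2² = 4)
P(U) = 24*U (P(U) = 4*(U + 5*U) = 4*(6*U) = 24*U)
113 + P(12)*36 = 113 + (24*12)*36 = 113 + 288*36 = 113 + 10368 = 10481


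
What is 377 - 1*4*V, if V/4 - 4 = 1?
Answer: 297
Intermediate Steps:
V = 20 (V = 16 + 4*1 = 16 + 4 = 20)
377 - 1*4*V = 377 - 1*4*20 = 377 - 4*20 = 377 - 1*80 = 377 - 80 = 297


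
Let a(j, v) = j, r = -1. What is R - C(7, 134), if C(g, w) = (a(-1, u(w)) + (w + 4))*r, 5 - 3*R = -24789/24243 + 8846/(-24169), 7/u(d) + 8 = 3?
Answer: 27173341199/195309689 ≈ 139.13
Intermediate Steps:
u(d) = -7/5 (u(d) = 7/(-8 + 3) = 7/(-5) = 7*(-1/5) = -7/5)
R = 415913806/195309689 (R = 5/3 - (-24789/24243 + 8846/(-24169))/3 = 5/3 - (-24789*1/24243 + 8846*(-1/24169))/3 = 5/3 - (-8263/8081 - 8846/24169)/3 = 5/3 - 1/3*(-271192973/195309689) = 5/3 + 271192973/585929067 = 415913806/195309689 ≈ 2.1295)
C(g, w) = -3 - w (C(g, w) = (-1 + (w + 4))*(-1) = (-1 + (4 + w))*(-1) = (3 + w)*(-1) = -3 - w)
R - C(7, 134) = 415913806/195309689 - (-3 - 1*134) = 415913806/195309689 - (-3 - 134) = 415913806/195309689 - 1*(-137) = 415913806/195309689 + 137 = 27173341199/195309689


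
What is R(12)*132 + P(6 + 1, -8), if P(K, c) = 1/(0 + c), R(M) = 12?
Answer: 12671/8 ≈ 1583.9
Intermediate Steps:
P(K, c) = 1/c
R(12)*132 + P(6 + 1, -8) = 12*132 + 1/(-8) = 1584 - 1/8 = 12671/8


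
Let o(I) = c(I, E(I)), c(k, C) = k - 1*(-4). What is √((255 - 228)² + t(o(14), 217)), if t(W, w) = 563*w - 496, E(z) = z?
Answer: 2*√30601 ≈ 349.86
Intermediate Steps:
c(k, C) = 4 + k (c(k, C) = k + 4 = 4 + k)
o(I) = 4 + I
t(W, w) = -496 + 563*w
√((255 - 228)² + t(o(14), 217)) = √((255 - 228)² + (-496 + 563*217)) = √(27² + (-496 + 122171)) = √(729 + 121675) = √122404 = 2*√30601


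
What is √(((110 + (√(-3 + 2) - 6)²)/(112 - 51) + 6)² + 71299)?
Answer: 2*√(66391139 - 3066*I)/61 ≈ 267.15 - 0.0061686*I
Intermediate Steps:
√(((110 + (√(-3 + 2) - 6)²)/(112 - 51) + 6)² + 71299) = √(((110 + (√(-1) - 6)²)/61 + 6)² + 71299) = √(((110 + (I - 6)²)*(1/61) + 6)² + 71299) = √(((110 + (-6 + I)²)*(1/61) + 6)² + 71299) = √(((110/61 + (-6 + I)²/61) + 6)² + 71299) = √((476/61 + (-6 + I)²/61)² + 71299) = √(71299 + (476/61 + (-6 + I)²/61)²)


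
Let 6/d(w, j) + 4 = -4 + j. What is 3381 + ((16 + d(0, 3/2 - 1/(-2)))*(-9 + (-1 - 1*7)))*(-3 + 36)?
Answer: -5034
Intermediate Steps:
d(w, j) = 6/(-8 + j) (d(w, j) = 6/(-4 + (-4 + j)) = 6/(-8 + j))
3381 + ((16 + d(0, 3/2 - 1/(-2)))*(-9 + (-1 - 1*7)))*(-3 + 36) = 3381 + ((16 + 6/(-8 + (3/2 - 1/(-2))))*(-9 + (-1 - 1*7)))*(-3 + 36) = 3381 + ((16 + 6/(-8 + (3*(½) - 1*(-½))))*(-9 + (-1 - 7)))*33 = 3381 + ((16 + 6/(-8 + (3/2 + ½)))*(-9 - 8))*33 = 3381 + ((16 + 6/(-8 + 2))*(-17))*33 = 3381 + ((16 + 6/(-6))*(-17))*33 = 3381 + ((16 + 6*(-⅙))*(-17))*33 = 3381 + ((16 - 1)*(-17))*33 = 3381 + (15*(-17))*33 = 3381 - 255*33 = 3381 - 8415 = -5034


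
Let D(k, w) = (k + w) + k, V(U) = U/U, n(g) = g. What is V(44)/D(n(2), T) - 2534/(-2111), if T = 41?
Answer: 116141/94995 ≈ 1.2226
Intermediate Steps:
V(U) = 1
D(k, w) = w + 2*k
V(44)/D(n(2), T) - 2534/(-2111) = 1/(41 + 2*2) - 2534/(-2111) = 1/(41 + 4) - 2534*(-1/2111) = 1/45 + 2534/2111 = 116141/94995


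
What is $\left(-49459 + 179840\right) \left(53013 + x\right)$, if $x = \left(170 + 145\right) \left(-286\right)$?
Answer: $-4834136337$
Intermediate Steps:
$x = -90090$ ($x = 315 \left(-286\right) = -90090$)
$\left(-49459 + 179840\right) \left(53013 + x\right) = \left(-49459 + 179840\right) \left(53013 - 90090\right) = 130381 \left(-37077\right) = -4834136337$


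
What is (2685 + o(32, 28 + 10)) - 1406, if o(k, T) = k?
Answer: 1311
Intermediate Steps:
(2685 + o(32, 28 + 10)) - 1406 = (2685 + 32) - 1406 = 2717 - 1406 = 1311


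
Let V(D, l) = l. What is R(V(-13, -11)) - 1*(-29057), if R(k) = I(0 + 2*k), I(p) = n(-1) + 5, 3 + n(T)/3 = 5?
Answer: 29068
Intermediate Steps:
n(T) = 6 (n(T) = -9 + 3*5 = -9 + 15 = 6)
I(p) = 11 (I(p) = 6 + 5 = 11)
R(k) = 11
R(V(-13, -11)) - 1*(-29057) = 11 - 1*(-29057) = 11 + 29057 = 29068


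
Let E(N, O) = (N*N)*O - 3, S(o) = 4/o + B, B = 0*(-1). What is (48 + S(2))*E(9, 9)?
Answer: 36300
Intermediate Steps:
B = 0
S(o) = 4/o (S(o) = 4/o + 0 = 4/o)
E(N, O) = -3 + O*N² (E(N, O) = N²*O - 3 = O*N² - 3 = -3 + O*N²)
(48 + S(2))*E(9, 9) = (48 + 4/2)*(-3 + 9*9²) = (48 + 4*(½))*(-3 + 9*81) = (48 + 2)*(-3 + 729) = 50*726 = 36300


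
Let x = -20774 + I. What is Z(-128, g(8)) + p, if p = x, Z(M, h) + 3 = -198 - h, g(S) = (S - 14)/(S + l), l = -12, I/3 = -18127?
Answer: -150715/2 ≈ -75358.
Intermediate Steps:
I = -54381 (I = 3*(-18127) = -54381)
g(S) = (-14 + S)/(-12 + S) (g(S) = (S - 14)/(S - 12) = (-14 + S)/(-12 + S))
Z(M, h) = -201 - h (Z(M, h) = -3 + (-198 - h) = -201 - h)
x = -75155 (x = -20774 - 54381 = -75155)
p = -75155
Z(-128, g(8)) + p = (-201 - (-14 + 8)/(-12 + 8)) - 75155 = (-201 - (-6)/(-4)) - 75155 = (-201 - (-1)*(-6)/4) - 75155 = (-201 - 1*3/2) - 75155 = (-201 - 3/2) - 75155 = -405/2 - 75155 = -150715/2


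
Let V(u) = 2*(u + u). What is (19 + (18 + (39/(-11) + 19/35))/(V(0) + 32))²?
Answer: 14382485329/37945600 ≈ 379.03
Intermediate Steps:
V(u) = 4*u (V(u) = 2*(2*u) = 4*u)
(19 + (18 + (39/(-11) + 19/35))/(V(0) + 32))² = (19 + (18 + (39/(-11) + 19/35))/(4*0 + 32))² = (19 + (18 + (39*(-1/11) + 19*(1/35)))/(0 + 32))² = (19 + (18 + (-39/11 + 19/35))/32)² = (19 + (18 - 1156/385)*(1/32))² = (19 + (5774/385)*(1/32))² = (19 + 2887/6160)² = (119927/6160)² = 14382485329/37945600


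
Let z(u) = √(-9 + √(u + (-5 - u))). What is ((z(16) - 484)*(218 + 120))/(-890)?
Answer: 81796/445 - 169*√(-9 + I*√5)/445 ≈ 183.67 - 1.148*I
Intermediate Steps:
z(u) = √(-9 + I*√5) (z(u) = √(-9 + √(-5)) = √(-9 + I*√5))
((z(16) - 484)*(218 + 120))/(-890) = ((√(-9 + I*√5) - 484)*(218 + 120))/(-890) = ((-484 + √(-9 + I*√5))*338)*(-1/890) = (-163592 + 338*√(-9 + I*√5))*(-1/890) = 81796/445 - 169*√(-9 + I*√5)/445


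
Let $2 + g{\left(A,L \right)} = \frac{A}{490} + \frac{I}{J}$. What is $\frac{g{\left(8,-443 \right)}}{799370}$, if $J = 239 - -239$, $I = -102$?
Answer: $- \frac{128649}{46807110350} \approx -2.7485 \cdot 10^{-6}$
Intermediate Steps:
$J = 478$ ($J = 239 + 239 = 478$)
$g{\left(A,L \right)} = - \frac{529}{239} + \frac{A}{490}$ ($g{\left(A,L \right)} = -2 + \left(\frac{A}{490} - \frac{102}{478}\right) = -2 + \left(A \frac{1}{490} - \frac{51}{239}\right) = -2 + \left(\frac{A}{490} - \frac{51}{239}\right) = -2 + \left(- \frac{51}{239} + \frac{A}{490}\right) = - \frac{529}{239} + \frac{A}{490}$)
$\frac{g{\left(8,-443 \right)}}{799370} = \frac{- \frac{529}{239} + \frac{1}{490} \cdot 8}{799370} = \left(- \frac{529}{239} + \frac{4}{245}\right) \frac{1}{799370} = \left(- \frac{128649}{58555}\right) \frac{1}{799370} = - \frac{128649}{46807110350}$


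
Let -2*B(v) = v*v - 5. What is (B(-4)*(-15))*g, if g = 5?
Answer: 825/2 ≈ 412.50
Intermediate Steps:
B(v) = 5/2 - v²/2 (B(v) = -(v*v - 5)/2 = -(v² - 5)/2 = -(-5 + v²)/2 = 5/2 - v²/2)
(B(-4)*(-15))*g = ((5/2 - ½*(-4)²)*(-15))*5 = ((5/2 - ½*16)*(-15))*5 = ((5/2 - 8)*(-15))*5 = -11/2*(-15)*5 = (165/2)*5 = 825/2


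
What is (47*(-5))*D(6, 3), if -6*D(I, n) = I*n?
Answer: 705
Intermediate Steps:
D(I, n) = -I*n/6
(47*(-5))*D(6, 3) = (47*(-5))*(-⅙*6*3) = -235*(-3) = 705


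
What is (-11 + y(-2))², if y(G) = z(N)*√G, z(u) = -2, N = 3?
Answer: 113 + 44*I*√2 ≈ 113.0 + 62.225*I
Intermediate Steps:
y(G) = -2*√G
(-11 + y(-2))² = (-11 - 2*I*√2)²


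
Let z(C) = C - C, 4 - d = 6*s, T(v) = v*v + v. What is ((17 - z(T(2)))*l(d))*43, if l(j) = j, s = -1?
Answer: 7310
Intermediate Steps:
T(v) = v + v² (T(v) = v² + v = v + v²)
d = 10 (d = 4 - 6*(-1) = 4 - 1*(-6) = 4 + 6 = 10)
z(C) = 0
((17 - z(T(2)))*l(d))*43 = ((17 - 1*0)*10)*43 = ((17 + 0)*10)*43 = (17*10)*43 = 170*43 = 7310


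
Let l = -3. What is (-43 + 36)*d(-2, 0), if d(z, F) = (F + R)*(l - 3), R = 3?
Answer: 126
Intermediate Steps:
d(z, F) = -18 - 6*F (d(z, F) = (F + 3)*(-3 - 3) = (3 + F)*(-6) = -18 - 6*F)
(-43 + 36)*d(-2, 0) = (-43 + 36)*(-18 - 6*0) = -7*(-18 + 0) = -7*(-18) = 126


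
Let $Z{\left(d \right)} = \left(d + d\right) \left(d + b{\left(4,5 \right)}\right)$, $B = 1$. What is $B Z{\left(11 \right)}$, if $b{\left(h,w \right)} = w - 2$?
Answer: $308$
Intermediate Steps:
$b{\left(h,w \right)} = -2 + w$
$Z{\left(d \right)} = 2 d \left(3 + d\right)$ ($Z{\left(d \right)} = \left(d + d\right) \left(d + \left(-2 + 5\right)\right) = 2 d \left(d + 3\right) = 2 d \left(3 + d\right)$)
$B Z{\left(11 \right)} = 1 \cdot 2 \cdot 11 \left(3 + 11\right) = 1 \cdot 2 \cdot 11 \cdot 14 = 1 \cdot 308 = 308$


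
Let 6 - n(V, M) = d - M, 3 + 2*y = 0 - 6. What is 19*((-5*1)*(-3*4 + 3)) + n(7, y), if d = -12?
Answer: 1737/2 ≈ 868.50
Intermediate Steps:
y = -9/2 (y = -3/2 + (0 - 6)/2 = -3/2 + (½)*(-6) = -3/2 - 3 = -9/2 ≈ -4.5000)
n(V, M) = 18 + M (n(V, M) = 6 - (-12 - M) = 6 + (12 + M) = 18 + M)
19*((-5*1)*(-3*4 + 3)) + n(7, y) = 19*((-5*1)*(-3*4 + 3)) + (18 - 9/2) = 19*(-5*(-12 + 3)) + 27/2 = 19*(-5*(-9)) + 27/2 = 19*45 + 27/2 = 855 + 27/2 = 1737/2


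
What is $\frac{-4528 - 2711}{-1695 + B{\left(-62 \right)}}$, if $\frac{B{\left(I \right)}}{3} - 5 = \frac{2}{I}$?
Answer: $\frac{74803}{17361} \approx 4.3087$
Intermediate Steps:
$B{\left(I \right)} = 15 + \frac{6}{I}$ ($B{\left(I \right)} = 15 + 3 \frac{2}{I} = 15 + \frac{6}{I}$)
$\frac{-4528 - 2711}{-1695 + B{\left(-62 \right)}} = \frac{-4528 - 2711}{-1695 + \left(15 + \frac{6}{-62}\right)} = - \frac{7239}{-1695 + \left(15 + 6 \left(- \frac{1}{62}\right)\right)} = - \frac{7239}{-1695 + \left(15 - \frac{3}{31}\right)} = - \frac{7239}{-1695 + \frac{462}{31}} = - \frac{7239}{- \frac{52083}{31}} = \left(-7239\right) \left(- \frac{31}{52083}\right) = \frac{74803}{17361}$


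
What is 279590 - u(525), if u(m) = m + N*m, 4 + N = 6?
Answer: 278015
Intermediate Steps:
N = 2 (N = -4 + 6 = 2)
u(m) = 3*m (u(m) = m + 2*m = 3*m)
279590 - u(525) = 279590 - 3*525 = 279590 - 1*1575 = 279590 - 1575 = 278015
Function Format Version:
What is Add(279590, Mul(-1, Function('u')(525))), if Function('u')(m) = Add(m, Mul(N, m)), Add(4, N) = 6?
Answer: 278015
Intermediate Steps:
N = 2 (N = Add(-4, 6) = 2)
Function('u')(m) = Mul(3, m) (Function('u')(m) = Add(m, Mul(2, m)) = Mul(3, m))
Add(279590, Mul(-1, Function('u')(525))) = Add(279590, Mul(-1, Mul(3, 525))) = Add(279590, Mul(-1, 1575)) = Add(279590, -1575) = 278015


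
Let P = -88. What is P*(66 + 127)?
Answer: -16984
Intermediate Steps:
P*(66 + 127) = -88*(66 + 127) = -88*193 = -16984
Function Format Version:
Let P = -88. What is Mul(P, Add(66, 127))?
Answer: -16984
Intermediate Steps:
Mul(P, Add(66, 127)) = Mul(-88, Add(66, 127)) = Mul(-88, 193) = -16984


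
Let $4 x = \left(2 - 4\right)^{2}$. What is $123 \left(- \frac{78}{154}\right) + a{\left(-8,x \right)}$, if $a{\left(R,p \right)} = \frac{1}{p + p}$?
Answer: $- \frac{9517}{154} \approx -61.799$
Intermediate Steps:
$x = 1$ ($x = \frac{\left(2 - 4\right)^{2}}{4} = \frac{\left(-2\right)^{2}}{4} = \frac{1}{4} \cdot 4 = 1$)
$a{\left(R,p \right)} = \frac{1}{2 p}$
$123 \left(- \frac{78}{154}\right) + a{\left(-8,x \right)} = 123 \left(- \frac{78}{154}\right) + \frac{1}{2 \cdot 1} = 123 \left(\left(-78\right) \frac{1}{154}\right) + \frac{1}{2} \cdot 1 = 123 \left(- \frac{39}{77}\right) + \frac{1}{2} = - \frac{4797}{77} + \frac{1}{2} = - \frac{9517}{154}$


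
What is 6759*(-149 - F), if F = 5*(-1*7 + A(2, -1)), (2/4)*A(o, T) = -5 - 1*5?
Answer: -94626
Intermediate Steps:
A(o, T) = -20 (A(o, T) = 2*(-5 - 1*5) = 2*(-5 - 5) = 2*(-10) = -20)
F = -135 (F = 5*(-1*7 - 20) = 5*(-7 - 20) = 5*(-27) = -135)
6759*(-149 - F) = 6759*(-149 - 1*(-135)) = 6759*(-149 + 135) = 6759*(-14) = -94626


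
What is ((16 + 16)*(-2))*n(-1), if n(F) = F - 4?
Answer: 320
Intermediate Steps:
n(F) = -4 + F
((16 + 16)*(-2))*n(-1) = ((16 + 16)*(-2))*(-4 - 1) = (32*(-2))*(-5) = -64*(-5) = 320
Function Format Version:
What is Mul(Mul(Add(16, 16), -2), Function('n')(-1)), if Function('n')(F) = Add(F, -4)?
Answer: 320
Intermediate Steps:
Function('n')(F) = Add(-4, F)
Mul(Mul(Add(16, 16), -2), Function('n')(-1)) = Mul(Mul(Add(16, 16), -2), Add(-4, -1)) = Mul(Mul(32, -2), -5) = Mul(-64, -5) = 320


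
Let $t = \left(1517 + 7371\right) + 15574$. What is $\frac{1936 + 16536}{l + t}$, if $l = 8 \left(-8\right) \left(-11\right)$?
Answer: $\frac{9236}{12583} \approx 0.73401$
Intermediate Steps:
$l = 704$ ($l = \left(-64\right) \left(-11\right) = 704$)
$t = 24462$ ($t = 8888 + 15574 = 24462$)
$\frac{1936 + 16536}{l + t} = \frac{1936 + 16536}{704 + 24462} = \frac{18472}{25166} = 18472 \cdot \frac{1}{25166} = \frac{9236}{12583}$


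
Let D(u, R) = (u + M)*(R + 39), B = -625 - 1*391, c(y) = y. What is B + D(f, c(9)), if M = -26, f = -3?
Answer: -2408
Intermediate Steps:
B = -1016 (B = -625 - 391 = -1016)
D(u, R) = (-26 + u)*(39 + R) (D(u, R) = (u - 26)*(R + 39) = (-26 + u)*(39 + R))
B + D(f, c(9)) = -1016 + (-1014 - 26*9 + 39*(-3) + 9*(-3)) = -1016 + (-1014 - 234 - 117 - 27) = -1016 - 1392 = -2408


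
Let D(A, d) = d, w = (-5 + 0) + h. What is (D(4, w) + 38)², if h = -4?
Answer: 841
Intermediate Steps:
w = -9 (w = (-5 + 0) - 4 = -5 - 4 = -9)
(D(4, w) + 38)² = (-9 + 38)² = 29² = 841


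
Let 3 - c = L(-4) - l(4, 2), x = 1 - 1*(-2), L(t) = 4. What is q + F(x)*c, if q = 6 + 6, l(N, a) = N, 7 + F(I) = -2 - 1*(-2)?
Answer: -9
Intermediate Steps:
x = 3 (x = 1 + 2 = 3)
F(I) = -7 (F(I) = -7 + (-2 - 1*(-2)) = -7 + (-2 + 2) = -7 + 0 = -7)
q = 12
c = 3 (c = 3 - (4 - 1*4) = 3 - (4 - 4) = 3 - 1*0 = 3 + 0 = 3)
q + F(x)*c = 12 - 7*3 = 12 - 21 = -9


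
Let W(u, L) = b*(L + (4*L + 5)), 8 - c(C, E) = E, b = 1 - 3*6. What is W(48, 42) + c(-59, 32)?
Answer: -3679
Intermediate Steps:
b = -17 (b = 1 - 18 = -17)
c(C, E) = 8 - E
W(u, L) = -85 - 85*L (W(u, L) = -17*(L + (4*L + 5)) = -17*(L + (5 + 4*L)) = -17*(5 + 5*L) = -85 - 85*L)
W(48, 42) + c(-59, 32) = (-85 - 85*42) + (8 - 1*32) = (-85 - 3570) + (8 - 32) = -3655 - 24 = -3679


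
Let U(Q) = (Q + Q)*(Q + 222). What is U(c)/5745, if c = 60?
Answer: 2256/383 ≈ 5.8903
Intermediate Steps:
U(Q) = 2*Q*(222 + Q) (U(Q) = (2*Q)*(222 + Q) = 2*Q*(222 + Q))
U(c)/5745 = (2*60*(222 + 60))/5745 = (2*60*282)*(1/5745) = 33840*(1/5745) = 2256/383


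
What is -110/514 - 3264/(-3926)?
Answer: 311459/504491 ≈ 0.61737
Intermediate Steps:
-110/514 - 3264/(-3926) = -110*1/514 - 3264*(-1/3926) = -55/257 + 1632/1963 = 311459/504491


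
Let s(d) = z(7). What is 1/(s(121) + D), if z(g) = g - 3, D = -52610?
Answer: -1/52606 ≈ -1.9009e-5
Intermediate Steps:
z(g) = -3 + g
s(d) = 4 (s(d) = -3 + 7 = 4)
1/(s(121) + D) = 1/(4 - 52610) = 1/(-52606) = -1/52606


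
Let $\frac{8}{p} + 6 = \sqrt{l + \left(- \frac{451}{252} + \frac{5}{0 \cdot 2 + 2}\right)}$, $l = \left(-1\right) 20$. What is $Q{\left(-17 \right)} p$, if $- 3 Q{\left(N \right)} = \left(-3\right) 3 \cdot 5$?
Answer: $- \frac{720 \sqrt{7}}{36 \sqrt{7} - i \sqrt{4861}} \approx -13.022 - 9.5323 i$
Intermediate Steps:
$l = -20$
$Q{\left(N \right)} = 15$ ($Q{\left(N \right)} = - \frac{\left(-3\right) 3 \cdot 5}{3} = - \frac{\left(-9\right) 5}{3} = \left(- \frac{1}{3}\right) \left(-45\right) = 15$)
$p = \frac{8}{-6 + \frac{i \sqrt{34027}}{42}}$ ($p = \frac{8}{-6 + \sqrt{-20 + \left(- \frac{451}{252} + \frac{5}{0 \cdot 2 + 2}\right)}} = \frac{8}{-6 + \sqrt{-20 + \left(\left(-451\right) \frac{1}{252} + \frac{5}{0 + 2}\right)}} = \frac{8}{-6 + \sqrt{-20 - \left(\frac{451}{252} - \frac{5}{2}\right)}} = \frac{8}{-6 + \sqrt{-20 + \left(- \frac{451}{252} + 5 \cdot \frac{1}{2}\right)}} = \frac{8}{-6 + \sqrt{-20 + \left(- \frac{451}{252} + \frac{5}{2}\right)}} = \frac{8}{-6 + \sqrt{-20 + \frac{179}{252}}} = \frac{8}{-6 + \sqrt{- \frac{4861}{252}}} = \frac{8}{-6 + \frac{i \sqrt{34027}}{42}} \approx -0.86815 - 0.63549 i$)
$Q{\left(-17 \right)} p = 15 \left(- \frac{48 \sqrt{7}}{36 \sqrt{7} - i \sqrt{4861}}\right) = - \frac{720 \sqrt{7}}{36 \sqrt{7} - i \sqrt{4861}}$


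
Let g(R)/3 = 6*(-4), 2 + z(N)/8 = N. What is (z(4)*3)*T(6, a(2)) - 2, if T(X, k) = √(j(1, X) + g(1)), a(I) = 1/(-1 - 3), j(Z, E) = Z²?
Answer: -2 + 48*I*√71 ≈ -2.0 + 404.46*I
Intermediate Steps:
z(N) = -16 + 8*N
a(I) = -¼ (a(I) = 1/(-4) = -¼)
g(R) = -72 (g(R) = 3*(6*(-4)) = 3*(-24) = -72)
T(X, k) = I*√71 (T(X, k) = √(1² - 72) = √(1 - 72) = √(-71) = I*√71)
(z(4)*3)*T(6, a(2)) - 2 = ((-16 + 8*4)*3)*(I*√71) - 2 = ((-16 + 32)*3)*(I*√71) - 2 = (16*3)*(I*√71) - 2 = 48*(I*√71) - 2 = 48*I*√71 - 2 = -2 + 48*I*√71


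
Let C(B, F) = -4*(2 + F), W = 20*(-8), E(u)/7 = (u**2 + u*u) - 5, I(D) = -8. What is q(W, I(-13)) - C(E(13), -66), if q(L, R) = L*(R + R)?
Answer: 2304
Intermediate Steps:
E(u) = -35 + 14*u**2 (E(u) = 7*((u**2 + u*u) - 5) = 7*((u**2 + u**2) - 5) = 7*(2*u**2 - 5) = 7*(-5 + 2*u**2) = -35 + 14*u**2)
W = -160
q(L, R) = 2*L*R (q(L, R) = L*(2*R) = 2*L*R)
C(B, F) = -8 - 4*F
q(W, I(-13)) - C(E(13), -66) = 2*(-160)*(-8) - (-8 - 4*(-66)) = 2560 - (-8 + 264) = 2560 - 1*256 = 2560 - 256 = 2304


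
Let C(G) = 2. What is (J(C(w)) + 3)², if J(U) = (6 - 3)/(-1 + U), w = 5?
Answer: 36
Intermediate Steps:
J(U) = 3/(-1 + U)
(J(C(w)) + 3)² = (3/(-1 + 2) + 3)² = (3/1 + 3)² = (3*1 + 3)² = (3 + 3)² = 6² = 36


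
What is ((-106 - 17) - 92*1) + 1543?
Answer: 1328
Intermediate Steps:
((-106 - 17) - 92*1) + 1543 = (-123 - 92) + 1543 = -215 + 1543 = 1328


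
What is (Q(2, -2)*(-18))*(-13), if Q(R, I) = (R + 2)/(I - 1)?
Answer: -312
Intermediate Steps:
Q(R, I) = (2 + R)/(-1 + I)
(Q(2, -2)*(-18))*(-13) = (((2 + 2)/(-1 - 2))*(-18))*(-13) = ((4/(-3))*(-18))*(-13) = (-1/3*4*(-18))*(-13) = -4/3*(-18)*(-13) = 24*(-13) = -312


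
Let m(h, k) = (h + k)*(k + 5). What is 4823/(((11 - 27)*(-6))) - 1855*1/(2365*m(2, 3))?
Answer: 11401943/227040 ≈ 50.220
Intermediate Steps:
m(h, k) = (5 + k)*(h + k) (m(h, k) = (h + k)*(5 + k) = (5 + k)*(h + k))
4823/(((11 - 27)*(-6))) - 1855*1/(2365*m(2, 3)) = 4823/(((11 - 27)*(-6))) - 1855*1/(2365*(3² + 5*2 + 5*3 + 2*3)) = 4823/((-16*(-6))) - 1855*1/(2365*(9 + 10 + 15 + 6)) = 4823/96 - 1855/(40*2365) = 4823*(1/96) - 1855/94600 = 4823/96 - 1855*1/94600 = 4823/96 - 371/18920 = 11401943/227040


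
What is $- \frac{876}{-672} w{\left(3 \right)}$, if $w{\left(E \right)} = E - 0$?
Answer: $\frac{219}{56} \approx 3.9107$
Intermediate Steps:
$w{\left(E \right)} = E$ ($w{\left(E \right)} = E + 0 = E$)
$- \frac{876}{-672} w{\left(3 \right)} = - \frac{876}{-672} \cdot 3 = \left(-876\right) \left(- \frac{1}{672}\right) 3 = \frac{73}{56} \cdot 3 = \frac{219}{56}$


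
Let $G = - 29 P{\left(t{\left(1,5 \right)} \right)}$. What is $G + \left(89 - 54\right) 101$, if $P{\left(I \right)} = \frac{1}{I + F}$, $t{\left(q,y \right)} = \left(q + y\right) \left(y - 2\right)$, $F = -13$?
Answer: $\frac{17646}{5} \approx 3529.2$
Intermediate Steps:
$t{\left(q,y \right)} = \left(-2 + y\right) \left(q + y\right)$ ($t{\left(q,y \right)} = \left(q + y\right) \left(-2 + y\right) = \left(-2 + y\right) \left(q + y\right)$)
$P{\left(I \right)} = \frac{1}{-13 + I}$ ($P{\left(I \right)} = \frac{1}{I - 13} = \frac{1}{-13 + I}$)
$G = - \frac{29}{5}$ ($G = - \frac{29}{-13 + \left(5^{2} - 2 - 10 + 1 \cdot 5\right)} = - \frac{29}{-13 + \left(25 - 2 - 10 + 5\right)} = - \frac{29}{-13 + 18} = - \frac{29}{5} \approx -5.8$)
$G + \left(89 - 54\right) 101 = - \frac{29}{5} + \left(89 - 54\right) 101 = - \frac{29}{5} + 35 \cdot 101 = - \frac{29}{5} + 3535 = \frac{17646}{5}$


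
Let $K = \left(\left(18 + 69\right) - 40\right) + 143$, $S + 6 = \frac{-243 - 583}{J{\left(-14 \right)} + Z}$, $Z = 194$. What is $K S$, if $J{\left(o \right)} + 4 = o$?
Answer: $- \frac{89395}{44} \approx -2031.7$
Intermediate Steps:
$J{\left(o \right)} = -4 + o$
$S = - \frac{941}{88}$ ($S = -6 + \frac{-243 - 583}{\left(-4 - 14\right) + 194} = -6 - \frac{826}{-18 + 194} = -6 - \frac{826}{176} = -6 - \frac{413}{88} = - \frac{941}{88} \approx -10.693$)
$K = 190$ ($K = \left(87 - 40\right) + 143 = 47 + 143 = 190$)
$K S = 190 \left(- \frac{941}{88}\right) = - \frac{89395}{44}$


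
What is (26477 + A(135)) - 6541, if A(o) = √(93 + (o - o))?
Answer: 19936 + √93 ≈ 19946.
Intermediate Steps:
A(o) = √93 (A(o) = √(93 + 0) = √93)
(26477 + A(135)) - 6541 = (26477 + √93) - 6541 = 19936 + √93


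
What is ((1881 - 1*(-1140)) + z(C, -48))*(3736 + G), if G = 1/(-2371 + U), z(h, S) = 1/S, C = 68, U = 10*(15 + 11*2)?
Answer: 1084033905145/96048 ≈ 1.1286e+7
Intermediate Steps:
U = 370 (U = 10*(15 + 22) = 10*37 = 370)
G = -1/2001 (G = 1/(-2371 + 370) = 1/(-2001) = -1/2001 ≈ -0.00049975)
((1881 - 1*(-1140)) + z(C, -48))*(3736 + G) = ((1881 - 1*(-1140)) + 1/(-48))*(3736 - 1/2001) = ((1881 + 1140) - 1/48)*(7475735/2001) = (3021 - 1/48)*(7475735/2001) = (145007/48)*(7475735/2001) = 1084033905145/96048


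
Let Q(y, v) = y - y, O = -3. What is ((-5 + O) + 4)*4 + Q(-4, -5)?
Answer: -16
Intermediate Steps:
Q(y, v) = 0
((-5 + O) + 4)*4 + Q(-4, -5) = ((-5 - 3) + 4)*4 + 0 = (-8 + 4)*4 + 0 = -4*4 + 0 = -16 + 0 = -16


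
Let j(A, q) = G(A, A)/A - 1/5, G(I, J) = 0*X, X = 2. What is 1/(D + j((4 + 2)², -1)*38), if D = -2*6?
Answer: -5/98 ≈ -0.051020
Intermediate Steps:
G(I, J) = 0 (G(I, J) = 0*2 = 0)
D = -12
j(A, q) = -⅕ (j(A, q) = 0/A - 1/5 = 0 - 1*⅕ = 0 - ⅕ = -⅕)
1/(D + j((4 + 2)², -1)*38) = 1/(-12 - ⅕*38) = 1/(-12 - 38/5) = 1/(-98/5) = -5/98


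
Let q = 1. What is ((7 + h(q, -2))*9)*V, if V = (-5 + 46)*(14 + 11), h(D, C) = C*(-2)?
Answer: 101475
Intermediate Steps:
h(D, C) = -2*C
V = 1025 (V = 41*25 = 1025)
((7 + h(q, -2))*9)*V = ((7 - 2*(-2))*9)*1025 = ((7 + 4)*9)*1025 = (11*9)*1025 = 99*1025 = 101475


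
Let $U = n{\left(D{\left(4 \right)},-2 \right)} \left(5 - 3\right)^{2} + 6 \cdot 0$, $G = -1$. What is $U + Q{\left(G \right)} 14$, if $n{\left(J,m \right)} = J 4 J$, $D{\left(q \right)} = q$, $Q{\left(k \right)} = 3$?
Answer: $298$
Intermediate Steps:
$n{\left(J,m \right)} = 4 J^{2}$ ($n{\left(J,m \right)} = 4 J J = 4 J^{2}$)
$U = 256$ ($U = 4 \cdot 4^{2} \left(5 - 3\right)^{2} + 6 \cdot 0 = 4 \cdot 16 \cdot 2^{2} + 0 = 64 \cdot 4 + 0 = 256 + 0 = 256$)
$U + Q{\left(G \right)} 14 = 256 + 3 \cdot 14 = 256 + 42 = 298$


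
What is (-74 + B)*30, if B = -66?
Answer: -4200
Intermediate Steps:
(-74 + B)*30 = (-74 - 66)*30 = -140*30 = -4200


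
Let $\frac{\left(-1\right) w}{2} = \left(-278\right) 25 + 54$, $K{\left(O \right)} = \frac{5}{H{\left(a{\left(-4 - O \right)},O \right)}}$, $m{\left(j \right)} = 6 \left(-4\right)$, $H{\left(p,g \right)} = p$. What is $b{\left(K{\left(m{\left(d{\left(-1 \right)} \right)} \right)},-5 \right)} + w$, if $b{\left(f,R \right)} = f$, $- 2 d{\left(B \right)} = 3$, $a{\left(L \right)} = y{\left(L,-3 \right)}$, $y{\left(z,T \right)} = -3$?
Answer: $\frac{41371}{3} \approx 13790.0$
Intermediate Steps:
$a{\left(L \right)} = -3$
$d{\left(B \right)} = - \frac{3}{2}$ ($d{\left(B \right)} = \left(- \frac{1}{2}\right) 3 = - \frac{3}{2}$)
$m{\left(j \right)} = -24$
$K{\left(O \right)} = - \frac{5}{3}$ ($K{\left(O \right)} = \frac{5}{-3} = 5 \left(- \frac{1}{3}\right) = - \frac{5}{3}$)
$w = 13792$ ($w = - 2 \left(\left(-278\right) 25 + 54\right) = - 2 \left(-6950 + 54\right) = \left(-2\right) \left(-6896\right) = 13792$)
$b{\left(K{\left(m{\left(d{\left(-1 \right)} \right)} \right)},-5 \right)} + w = - \frac{5}{3} + 13792 = \frac{41371}{3}$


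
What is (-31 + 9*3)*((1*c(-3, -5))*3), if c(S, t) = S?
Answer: 36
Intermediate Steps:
(-31 + 9*3)*((1*c(-3, -5))*3) = (-31 + 9*3)*((1*(-3))*3) = (-31 + 27)*(-3*3) = -4*(-9) = 36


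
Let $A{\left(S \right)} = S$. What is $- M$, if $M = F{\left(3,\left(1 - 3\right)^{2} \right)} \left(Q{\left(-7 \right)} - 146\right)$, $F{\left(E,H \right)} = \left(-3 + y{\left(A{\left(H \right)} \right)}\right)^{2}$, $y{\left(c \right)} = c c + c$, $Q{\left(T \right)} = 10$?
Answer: $39304$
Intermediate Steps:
$y{\left(c \right)} = c + c^{2}$ ($y{\left(c \right)} = c^{2} + c = c + c^{2}$)
$F{\left(E,H \right)} = \left(-3 + H \left(1 + H\right)\right)^{2}$
$M = -39304$ ($M = \left(-3 + \left(1 - 3\right)^{2} \left(1 + \left(1 - 3\right)^{2}\right)\right)^{2} \left(10 - 146\right) = \left(-3 + \left(-2\right)^{2} \left(1 + \left(-2\right)^{2}\right)\right)^{2} \left(-136\right) = \left(-3 + 4 \left(1 + 4\right)\right)^{2} \left(-136\right) = \left(-3 + 4 \cdot 5\right)^{2} \left(-136\right) = \left(-3 + 20\right)^{2} \left(-136\right) = 17^{2} \left(-136\right) = 289 \left(-136\right) = -39304$)
$- M = \left(-1\right) \left(-39304\right) = 39304$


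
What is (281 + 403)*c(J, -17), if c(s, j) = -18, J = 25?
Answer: -12312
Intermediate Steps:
(281 + 403)*c(J, -17) = (281 + 403)*(-18) = 684*(-18) = -12312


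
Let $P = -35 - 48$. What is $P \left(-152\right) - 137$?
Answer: $12479$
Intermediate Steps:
$P = -83$
$P \left(-152\right) - 137 = \left(-83\right) \left(-152\right) - 137 = 12616 - 137 = 12479$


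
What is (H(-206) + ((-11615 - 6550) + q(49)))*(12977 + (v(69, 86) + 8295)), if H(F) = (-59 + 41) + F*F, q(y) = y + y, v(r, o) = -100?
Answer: 515559372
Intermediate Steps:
q(y) = 2*y
H(F) = -18 + F²
(H(-206) + ((-11615 - 6550) + q(49)))*(12977 + (v(69, 86) + 8295)) = ((-18 + (-206)²) + ((-11615 - 6550) + 2*49))*(12977 + (-100 + 8295)) = ((-18 + 42436) + (-18165 + 98))*(12977 + 8195) = (42418 - 18067)*21172 = 24351*21172 = 515559372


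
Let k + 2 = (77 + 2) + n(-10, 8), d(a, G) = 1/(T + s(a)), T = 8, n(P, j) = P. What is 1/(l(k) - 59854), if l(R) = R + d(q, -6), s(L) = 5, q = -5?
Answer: -13/777230 ≈ -1.6726e-5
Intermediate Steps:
d(a, G) = 1/13 (d(a, G) = 1/(8 + 5) = 1/13)
k = 67 (k = -2 + ((77 + 2) - 10) = -2 + (79 - 10) = -2 + 69 = 67)
l(R) = 1/13 + R (l(R) = R + 1/13 = 1/13 + R)
1/(l(k) - 59854) = 1/((1/13 + 67) - 59854) = 1/(872/13 - 59854) = 1/(-777230/13) = -13/777230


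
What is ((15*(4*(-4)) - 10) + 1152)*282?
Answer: 254364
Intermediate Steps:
((15*(4*(-4)) - 10) + 1152)*282 = ((15*(-16) - 10) + 1152)*282 = ((-240 - 10) + 1152)*282 = (-250 + 1152)*282 = 902*282 = 254364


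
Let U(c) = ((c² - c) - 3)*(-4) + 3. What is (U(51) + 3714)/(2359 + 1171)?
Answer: -6471/3530 ≈ -1.8331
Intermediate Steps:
U(c) = 15 - 4*c² + 4*c (U(c) = (-3 + c² - c)*(-4) + 3 = (12 - 4*c² + 4*c) + 3 = 15 - 4*c² + 4*c)
(U(51) + 3714)/(2359 + 1171) = ((15 - 4*51² + 4*51) + 3714)/(2359 + 1171) = ((15 - 4*2601 + 204) + 3714)/3530 = ((15 - 10404 + 204) + 3714)*(1/3530) = (-10185 + 3714)*(1/3530) = -6471*1/3530 = -6471/3530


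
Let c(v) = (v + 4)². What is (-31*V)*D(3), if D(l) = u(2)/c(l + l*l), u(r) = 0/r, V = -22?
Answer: 0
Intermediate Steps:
u(r) = 0
c(v) = (4 + v)²
D(l) = 0 (D(l) = 0/((4 + (l + l*l))²) = 0/((4 + (l + l²))²) = 0/((4 + l + l²)²) = 0/(4 + l + l²)² = 0)
(-31*V)*D(3) = -31*(-22)*0 = 682*0 = 0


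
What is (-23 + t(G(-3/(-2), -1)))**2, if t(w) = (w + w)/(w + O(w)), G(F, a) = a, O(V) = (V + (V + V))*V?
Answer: 576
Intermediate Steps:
O(V) = 3*V**2 (O(V) = (V + 2*V)*V = (3*V)*V = 3*V**2)
t(w) = 2*w/(w + 3*w**2) (t(w) = (w + w)/(w + 3*w**2) = (2*w)/(w + 3*w**2) = 2*w/(w + 3*w**2))
(-23 + t(G(-3/(-2), -1)))**2 = (-23 + 2/(1 + 3*(-1)))**2 = (-23 + 2/(1 - 3))**2 = (-23 + 2/(-2))**2 = (-23 + 2*(-1/2))**2 = (-23 - 1)**2 = (-24)**2 = 576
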